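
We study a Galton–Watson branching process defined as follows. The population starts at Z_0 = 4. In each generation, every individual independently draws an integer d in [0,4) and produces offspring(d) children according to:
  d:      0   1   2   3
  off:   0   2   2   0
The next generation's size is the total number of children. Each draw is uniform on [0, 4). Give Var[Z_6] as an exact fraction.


Outcome values over d=0..3: [0, 2, 2, 0]
Σy = 4, Σy² = 8, M = 4
μ = 4/4 = 1,  σ² = 8/4 − (1)² = 1
V_0 = 0, E_0 = 4
V_1 = 1·E_0 + (1)²·V_0 = 4;  E_1 = 4
V_2 = 1·E_1 + (1)²·V_1 = 8;  E_2 = 4
V_3 = 1·E_2 + (1)²·V_2 = 12;  E_3 = 4
V_4 = 1·E_3 + (1)²·V_3 = 16;  E_4 = 4
V_5 = 1·E_4 + (1)²·V_4 = 20;  E_5 = 4
V_6 = 1·E_5 + (1)²·V_5 = 24;  E_6 = 4

24


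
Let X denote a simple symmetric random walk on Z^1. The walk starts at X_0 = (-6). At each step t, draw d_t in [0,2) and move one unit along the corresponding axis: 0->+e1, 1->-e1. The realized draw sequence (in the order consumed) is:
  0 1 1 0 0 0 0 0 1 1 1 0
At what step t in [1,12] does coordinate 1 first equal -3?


t=0: X=(-6), d=0 → +e1, X_1=(-5)
t=1: X=(-5), d=1 → -e1, X_2=(-6)
t=2: X=(-6), d=1 → -e1, X_3=(-7)
t=3: X=(-7), d=0 → +e1, X_4=(-6)
t=4: X=(-6), d=0 → +e1, X_5=(-5)
t=5: X=(-5), d=0 → +e1, X_6=(-4)
t=6: X=(-4), d=0 → +e1, X_7=(-3)
t=7: X=(-3), d=0 → +e1, X_8=(-2)
t=8: X=(-2), d=1 → -e1, X_9=(-3)
t=9: X=(-3), d=1 → -e1, X_10=(-4)
t=10: X=(-4), d=1 → -e1, X_11=(-5)
t=11: X=(-5), d=0 → +e1, X_12=(-4)

7


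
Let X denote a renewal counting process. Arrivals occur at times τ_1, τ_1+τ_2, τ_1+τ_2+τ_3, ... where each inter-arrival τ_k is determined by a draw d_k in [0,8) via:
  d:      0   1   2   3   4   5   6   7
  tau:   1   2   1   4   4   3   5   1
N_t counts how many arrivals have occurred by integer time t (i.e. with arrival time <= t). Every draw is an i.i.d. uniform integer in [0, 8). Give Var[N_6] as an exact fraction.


64149078031/68719476736

Inter-arrival values over d=0..7: [1, 2, 1, 4, 4, 3, 5, 1]
Each d has probability 1/8, so the pmf of τ is: f(1) = 3/8, f(2) = 1/8, f(3) = 1/8, f(4) = 1/4, f(5) = 1/8
Let p_n(j) = P(N_n = j), with p_0 = [1]. Condition on τ_1: p_n(0) = P(τ > n), and for j >= 1, p_n(j) = Σ_{k<=n} f(k)·p_{n−k}(j−1)
p_1 = [5/8, 3/8]  (j = 0..1)
p_2 = [1/2, 23/64, 9/64]  (j = 0..2)
p_3 = [3/8, 25/64, 93/512, 27/512]  (j = 0..3)
p_4 = [1/8, 17/32, 61/256, 351/4096, 81/4096]  (j = 0..4)
p_5 = [0, 7/16, 99/256, 531/4096, 1269/32768, 243/32768]  (j = 0..5)
p_6 = [0, 17/64, 213/512, 953/4096, 135/2048, 4455/262144, 729/262144]  (j = 0..6)
E[N_6] = Σ j·p_6(j) = 566489/262144;  E[N_6²] = Σ j²·p_6(j) = 1468883/262144
Var[N_6] = 1468883/262144 − (566489/262144)² = 64149078031/68719476736


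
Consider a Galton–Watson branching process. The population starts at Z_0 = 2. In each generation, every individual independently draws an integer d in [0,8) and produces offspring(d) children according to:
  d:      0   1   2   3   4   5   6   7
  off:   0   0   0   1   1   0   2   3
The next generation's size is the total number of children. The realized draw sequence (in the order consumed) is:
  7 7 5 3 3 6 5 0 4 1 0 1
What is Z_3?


1

gen 0: Z_0=2, draws=[7, 7], offspring=[3, 3], Z_1=6
gen 1: Z_1=6, draws=[5, 3, 3, 6, 5, 0], offspring=[0, 1, 1, 2, 0, 0], Z_2=4
gen 2: Z_2=4, draws=[4, 1, 0, 1], offspring=[1, 0, 0, 0], Z_3=1


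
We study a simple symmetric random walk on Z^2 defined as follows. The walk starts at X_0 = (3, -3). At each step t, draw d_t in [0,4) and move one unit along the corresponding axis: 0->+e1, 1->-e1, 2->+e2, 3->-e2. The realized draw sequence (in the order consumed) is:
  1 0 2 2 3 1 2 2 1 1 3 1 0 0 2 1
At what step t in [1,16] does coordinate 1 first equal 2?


1

t=0: X=(3, -3), d=1 → -e1, X_1=(2, -3)
t=1: X=(2, -3), d=0 → +e1, X_2=(3, -3)
t=2: X=(3, -3), d=2 → +e2, X_3=(3, -2)
t=3: X=(3, -2), d=2 → +e2, X_4=(3, -1)
t=4: X=(3, -1), d=3 → -e2, X_5=(3, -2)
t=5: X=(3, -2), d=1 → -e1, X_6=(2, -2)
t=6: X=(2, -2), d=2 → +e2, X_7=(2, -1)
t=7: X=(2, -1), d=2 → +e2, X_8=(2, 0)
t=8: X=(2, 0), d=1 → -e1, X_9=(1, 0)
t=9: X=(1, 0), d=1 → -e1, X_10=(0, 0)
t=10: X=(0, 0), d=3 → -e2, X_11=(0, -1)
t=11: X=(0, -1), d=1 → -e1, X_12=(-1, -1)
t=12: X=(-1, -1), d=0 → +e1, X_13=(0, -1)
t=13: X=(0, -1), d=0 → +e1, X_14=(1, -1)
t=14: X=(1, -1), d=2 → +e2, X_15=(1, 0)
t=15: X=(1, 0), d=1 → -e1, X_16=(0, 0)


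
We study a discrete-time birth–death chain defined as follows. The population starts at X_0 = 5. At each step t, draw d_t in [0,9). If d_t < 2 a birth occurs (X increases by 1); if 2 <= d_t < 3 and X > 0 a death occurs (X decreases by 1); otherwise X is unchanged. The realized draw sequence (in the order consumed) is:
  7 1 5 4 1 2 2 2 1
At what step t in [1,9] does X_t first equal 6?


t=0: X=5, d=7 → hold, X_1=5
t=1: X=5, d=1 → birth, X_2=6
t=2: X=6, d=5 → hold, X_3=6
t=3: X=6, d=4 → hold, X_4=6
t=4: X=6, d=1 → birth, X_5=7
t=5: X=7, d=2 → death, X_6=6
t=6: X=6, d=2 → death, X_7=5
t=7: X=5, d=2 → death, X_8=4
t=8: X=4, d=1 → birth, X_9=5

2


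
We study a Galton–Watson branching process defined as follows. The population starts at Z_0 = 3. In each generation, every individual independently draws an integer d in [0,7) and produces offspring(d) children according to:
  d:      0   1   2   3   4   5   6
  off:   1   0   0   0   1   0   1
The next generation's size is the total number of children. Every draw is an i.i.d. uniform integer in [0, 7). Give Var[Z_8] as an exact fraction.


Outcome values over d=0..6: [1, 0, 0, 0, 1, 0, 1]
Σy = 3, Σy² = 3, M = 7
μ = 3/7 = 3/7,  σ² = 3/7 − (3/7)² = 12/49
V_0 = 0, E_0 = 3
V_1 = 12/49·E_0 + (3/7)²·V_0 = 36/49;  E_1 = 9/7
V_2 = 12/49·E_1 + (3/7)²·V_1 = 1080/2401;  E_2 = 27/49
V_3 = 12/49·E_2 + (3/7)²·V_2 = 25596/117649;  E_3 = 81/343
V_4 = 12/49·E_3 + (3/7)²·V_3 = 563760/5764801;  E_4 = 243/2401
V_5 = 12/49·E_4 + (3/7)²·V_4 = 12075156/282475249;  E_5 = 729/16807
V_6 = 12/49·E_5 + (3/7)²·V_5 = 255704040/13841287201;  E_6 = 2187/117649
V_7 = 12/49·E_6 + (3/7)²·V_6 = 5388916716/678223072849;  E_7 = 6561/823543
V_8 = 12/49·E_7 + (3/7)²·V_7 = 113339437920/33232930569601;  E_8 = 19683/5764801

113339437920/33232930569601


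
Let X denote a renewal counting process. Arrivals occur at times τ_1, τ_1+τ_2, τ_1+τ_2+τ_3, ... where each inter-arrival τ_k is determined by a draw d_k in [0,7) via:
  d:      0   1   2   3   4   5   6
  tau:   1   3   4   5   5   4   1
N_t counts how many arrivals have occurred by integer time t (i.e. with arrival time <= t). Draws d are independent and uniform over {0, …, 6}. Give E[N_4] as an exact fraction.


2179/2401

Inter-arrival values over d=0..6: [1, 3, 4, 5, 5, 4, 1]
Each d has probability 1/7, so the pmf of τ is: f(1) = 2/7, f(3) = 1/7, f(4) = 2/7, f(5) = 2/7
Renewal equation for m(n) = E[N_n]: condition on τ_1 = k (if k <= n, one arrival plus a fresh copy on the remaining n−k steps): m(n) = F(n) + Σ_{k<=n} f(k)·m(n−k), where F(n) = P(τ <= n) and m(0) = 0
m(1) = F(1) = 2/7
m(2) = F(2) + f(1)·m(1) = 2/7 + 2/7·2/7 = 18/49
m(3) = F(3) + f(1)·m(2) = 3/7 + 2/7·18/49 = 183/343
m(4) = F(4) + f(1)·m(3) + f(3)·m(1) = 5/7 + 2/7·183/343 + 1/7·2/7 = 2179/2401
E[N_4] = m(4) = 2179/2401


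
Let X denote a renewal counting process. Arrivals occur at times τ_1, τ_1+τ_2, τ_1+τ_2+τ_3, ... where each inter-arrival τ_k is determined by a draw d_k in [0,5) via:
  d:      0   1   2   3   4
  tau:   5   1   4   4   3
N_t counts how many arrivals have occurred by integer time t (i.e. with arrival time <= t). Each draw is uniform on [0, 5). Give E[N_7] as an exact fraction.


Inter-arrival values over d=0..4: [5, 1, 4, 4, 3]
Each d has probability 1/5, so the pmf of τ is: f(1) = 1/5, f(3) = 1/5, f(4) = 2/5, f(5) = 1/5
Renewal equation for m(n) = E[N_n]: condition on τ_1 = k (if k <= n, one arrival plus a fresh copy on the remaining n−k steps): m(n) = F(n) + Σ_{k<=n} f(k)·m(n−k), where F(n) = P(τ <= n) and m(0) = 0
m(1) = F(1) = 1/5
m(2) = F(2) + f(1)·m(1) = 1/5 + 1/5·1/5 = 6/25
m(3) = F(3) + f(1)·m(2) = 2/5 + 1/5·6/25 = 56/125
m(4) = F(4) + f(1)·m(3) + f(3)·m(1) = 4/5 + 1/5·56/125 + 1/5·1/5 = 581/625
m(5) = F(5) + f(1)·m(4) + f(3)·m(2) + f(4)·m(1) = 1 + 1/5·581/625 + 1/5·6/25 + 2/5·1/5 = 4106/3125
m(6) = F(6) + f(1)·m(5) + f(3)·m(3) + f(4)·m(2) + f(5)·m(1) = 1 + 1/5·4106/3125 + 1/5·56/125 + 2/5·6/25 + 1/5·1/5 = 23256/15625
m(7) = F(7) + f(1)·m(6) + f(3)·m(4) + f(4)·m(3) + f(5)·m(2) = 1 + 1/5·23256/15625 + 1/5·581/625 + 2/5·56/125 + 1/5·6/25 = 133656/78125
E[N_7] = m(7) = 133656/78125

133656/78125


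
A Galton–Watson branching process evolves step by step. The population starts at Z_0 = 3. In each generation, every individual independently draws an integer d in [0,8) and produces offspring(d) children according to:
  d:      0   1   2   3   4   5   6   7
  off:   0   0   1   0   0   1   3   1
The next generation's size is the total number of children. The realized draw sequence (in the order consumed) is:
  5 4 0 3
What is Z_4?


gen 0: Z_0=3, draws=[5, 4, 0], offspring=[1, 0, 0], Z_1=1
gen 1: Z_1=1, draws=[3], offspring=[0], Z_2=0
gen 2: Z_2=0, draws=[], offspring=[], Z_3=0
gen 3: Z_3=0, draws=[], offspring=[], Z_4=0

0


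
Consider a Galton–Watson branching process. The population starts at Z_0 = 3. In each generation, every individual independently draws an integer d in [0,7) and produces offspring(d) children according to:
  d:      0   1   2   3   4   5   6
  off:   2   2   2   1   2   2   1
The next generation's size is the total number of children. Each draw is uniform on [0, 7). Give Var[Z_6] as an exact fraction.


Outcome values over d=0..6: [2, 2, 2, 1, 2, 2, 1]
Σy = 12, Σy² = 22, M = 7
μ = 12/7 = 12/7,  σ² = 22/7 − (12/7)² = 10/49
V_0 = 0, E_0 = 3
V_1 = 10/49·E_0 + (12/7)²·V_0 = 30/49;  E_1 = 36/7
V_2 = 10/49·E_1 + (12/7)²·V_1 = 6840/2401;  E_2 = 432/49
V_3 = 10/49·E_2 + (12/7)²·V_2 = 1196640/117649;  E_3 = 5184/343
V_4 = 10/49·E_3 + (12/7)²·V_3 = 190097280/5764801;  E_4 = 62208/2401
V_5 = 10/49·E_4 + (12/7)²·V_4 = 28867622400/282475249;  E_5 = 746496/16807
V_6 = 10/49·E_5 + (12/7)²·V_5 = 4282401208320/13841287201;  E_6 = 8957952/117649

4282401208320/13841287201


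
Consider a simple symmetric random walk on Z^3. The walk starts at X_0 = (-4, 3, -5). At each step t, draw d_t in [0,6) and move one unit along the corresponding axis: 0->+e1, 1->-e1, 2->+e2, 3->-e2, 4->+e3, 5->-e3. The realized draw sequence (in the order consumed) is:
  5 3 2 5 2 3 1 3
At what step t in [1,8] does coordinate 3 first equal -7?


4

t=0: X=(-4, 3, -5), d=5 → -e3, X_1=(-4, 3, -6)
t=1: X=(-4, 3, -6), d=3 → -e2, X_2=(-4, 2, -6)
t=2: X=(-4, 2, -6), d=2 → +e2, X_3=(-4, 3, -6)
t=3: X=(-4, 3, -6), d=5 → -e3, X_4=(-4, 3, -7)
t=4: X=(-4, 3, -7), d=2 → +e2, X_5=(-4, 4, -7)
t=5: X=(-4, 4, -7), d=3 → -e2, X_6=(-4, 3, -7)
t=6: X=(-4, 3, -7), d=1 → -e1, X_7=(-5, 3, -7)
t=7: X=(-5, 3, -7), d=3 → -e2, X_8=(-5, 2, -7)


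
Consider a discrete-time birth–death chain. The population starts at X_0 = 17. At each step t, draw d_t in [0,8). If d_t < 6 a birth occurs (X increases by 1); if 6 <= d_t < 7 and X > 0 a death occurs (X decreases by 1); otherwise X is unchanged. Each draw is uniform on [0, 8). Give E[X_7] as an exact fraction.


X can drop by at most 1 per step and X_0 = 17 > T = 7, so X_t >= 17 − t >= 10 > 0 for every t <= 7: the floor at 0 (the 'and X > 0' condition) never binds. Hence X_7 = X_0 + Σ_{t<7} Y_t with i.i.d. increments Y_t = y(d_t) ∈ {+1, −1, 0}.
Outcome values over d=0..7: [1, 1, 1, 1, 1, 1, -1, 0]
Σy = 5, Σy² = 7, M = 8
μ = 5/8 = 5/8,  σ² = 7/8 − (5/8)² = 31/64
E[X_7] = 17 + 7·(5/8) = 171/8

171/8


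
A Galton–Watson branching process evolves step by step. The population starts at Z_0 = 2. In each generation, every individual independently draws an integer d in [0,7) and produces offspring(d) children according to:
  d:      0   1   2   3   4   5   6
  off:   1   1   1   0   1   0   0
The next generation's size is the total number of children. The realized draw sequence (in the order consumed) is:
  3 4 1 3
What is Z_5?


gen 0: Z_0=2, draws=[3, 4], offspring=[0, 1], Z_1=1
gen 1: Z_1=1, draws=[1], offspring=[1], Z_2=1
gen 2: Z_2=1, draws=[3], offspring=[0], Z_3=0
gen 3: Z_3=0, draws=[], offspring=[], Z_4=0
gen 4: Z_4=0, draws=[], offspring=[], Z_5=0

0


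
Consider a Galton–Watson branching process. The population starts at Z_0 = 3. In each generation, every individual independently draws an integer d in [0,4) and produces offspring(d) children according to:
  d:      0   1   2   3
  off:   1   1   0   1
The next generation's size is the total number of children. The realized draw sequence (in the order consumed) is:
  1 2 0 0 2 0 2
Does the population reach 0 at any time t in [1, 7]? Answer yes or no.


yes

gen 0: Z_0=3, draws=[1, 2, 0], offspring=[1, 0, 1], Z_1=2
gen 1: Z_1=2, draws=[0, 2], offspring=[1, 0], Z_2=1
gen 2: Z_2=1, draws=[0], offspring=[1], Z_3=1
gen 3: Z_3=1, draws=[2], offspring=[0], Z_4=0
gen 4: Z_4=0, draws=[], offspring=[], Z_5=0
gen 5: Z_5=0, draws=[], offspring=[], Z_6=0
gen 6: Z_6=0, draws=[], offspring=[], Z_7=0


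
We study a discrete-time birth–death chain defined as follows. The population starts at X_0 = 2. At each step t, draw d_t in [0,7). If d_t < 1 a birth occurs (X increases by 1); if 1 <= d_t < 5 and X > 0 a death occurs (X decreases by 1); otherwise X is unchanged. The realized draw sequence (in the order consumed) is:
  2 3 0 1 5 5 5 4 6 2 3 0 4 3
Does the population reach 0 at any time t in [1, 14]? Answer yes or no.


yes

t=0: X=2, d=2 → death, X_1=1
t=1: X=1, d=3 → death, X_2=0
t=2: X=0, d=0 → birth, X_3=1
t=3: X=1, d=1 → death, X_4=0
t=4: X=0, d=5 → hold, X_5=0
t=5: X=0, d=5 → hold, X_6=0
t=6: X=0, d=5 → hold, X_7=0
t=7: X=0, d=4 → hold, X_8=0
t=8: X=0, d=6 → hold, X_9=0
t=9: X=0, d=2 → hold, X_10=0
t=10: X=0, d=3 → hold, X_11=0
t=11: X=0, d=0 → birth, X_12=1
t=12: X=1, d=4 → death, X_13=0
t=13: X=0, d=3 → hold, X_14=0


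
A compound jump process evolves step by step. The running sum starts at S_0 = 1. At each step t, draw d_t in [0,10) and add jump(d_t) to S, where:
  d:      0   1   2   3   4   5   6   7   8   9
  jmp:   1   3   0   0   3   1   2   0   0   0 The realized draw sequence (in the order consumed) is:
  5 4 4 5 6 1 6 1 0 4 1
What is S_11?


t=0: S=1, d=5, jump=1, S_1=2
t=1: S=2, d=4, jump=3, S_2=5
t=2: S=5, d=4, jump=3, S_3=8
t=3: S=8, d=5, jump=1, S_4=9
t=4: S=9, d=6, jump=2, S_5=11
t=5: S=11, d=1, jump=3, S_6=14
t=6: S=14, d=6, jump=2, S_7=16
t=7: S=16, d=1, jump=3, S_8=19
t=8: S=19, d=0, jump=1, S_9=20
t=9: S=20, d=4, jump=3, S_10=23
t=10: S=23, d=1, jump=3, S_11=26

26


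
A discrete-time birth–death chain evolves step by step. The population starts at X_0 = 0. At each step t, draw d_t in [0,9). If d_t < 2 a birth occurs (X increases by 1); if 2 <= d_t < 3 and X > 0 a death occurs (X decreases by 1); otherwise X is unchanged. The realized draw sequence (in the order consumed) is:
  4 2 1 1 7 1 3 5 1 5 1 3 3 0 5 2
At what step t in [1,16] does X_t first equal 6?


t=0: X=0, d=4 → hold, X_1=0
t=1: X=0, d=2 → hold, X_2=0
t=2: X=0, d=1 → birth, X_3=1
t=3: X=1, d=1 → birth, X_4=2
t=4: X=2, d=7 → hold, X_5=2
t=5: X=2, d=1 → birth, X_6=3
t=6: X=3, d=3 → hold, X_7=3
t=7: X=3, d=5 → hold, X_8=3
t=8: X=3, d=1 → birth, X_9=4
t=9: X=4, d=5 → hold, X_10=4
t=10: X=4, d=1 → birth, X_11=5
t=11: X=5, d=3 → hold, X_12=5
t=12: X=5, d=3 → hold, X_13=5
t=13: X=5, d=0 → birth, X_14=6
t=14: X=6, d=5 → hold, X_15=6
t=15: X=6, d=2 → death, X_16=5

14


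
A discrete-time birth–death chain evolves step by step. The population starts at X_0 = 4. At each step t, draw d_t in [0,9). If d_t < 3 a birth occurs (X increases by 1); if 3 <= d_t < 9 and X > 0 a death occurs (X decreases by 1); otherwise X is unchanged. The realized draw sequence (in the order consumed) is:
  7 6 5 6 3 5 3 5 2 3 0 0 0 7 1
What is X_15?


3

t=0: X=4, d=7 → death, X_1=3
t=1: X=3, d=6 → death, X_2=2
t=2: X=2, d=5 → death, X_3=1
t=3: X=1, d=6 → death, X_4=0
t=4: X=0, d=3 → hold, X_5=0
t=5: X=0, d=5 → hold, X_6=0
t=6: X=0, d=3 → hold, X_7=0
t=7: X=0, d=5 → hold, X_8=0
t=8: X=0, d=2 → birth, X_9=1
t=9: X=1, d=3 → death, X_10=0
t=10: X=0, d=0 → birth, X_11=1
t=11: X=1, d=0 → birth, X_12=2
t=12: X=2, d=0 → birth, X_13=3
t=13: X=3, d=7 → death, X_14=2
t=14: X=2, d=1 → birth, X_15=3


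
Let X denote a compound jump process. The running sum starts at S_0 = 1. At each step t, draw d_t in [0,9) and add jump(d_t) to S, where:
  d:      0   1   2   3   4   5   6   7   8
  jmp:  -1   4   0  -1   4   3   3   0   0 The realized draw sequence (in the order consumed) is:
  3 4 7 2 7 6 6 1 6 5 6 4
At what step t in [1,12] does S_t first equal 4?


t=0: S=1, d=3, jump=-1, S_1=0
t=1: S=0, d=4, jump=4, S_2=4
t=2: S=4, d=7, jump=0, S_3=4
t=3: S=4, d=2, jump=0, S_4=4
t=4: S=4, d=7, jump=0, S_5=4
t=5: S=4, d=6, jump=3, S_6=7
t=6: S=7, d=6, jump=3, S_7=10
t=7: S=10, d=1, jump=4, S_8=14
t=8: S=14, d=6, jump=3, S_9=17
t=9: S=17, d=5, jump=3, S_10=20
t=10: S=20, d=6, jump=3, S_11=23
t=11: S=23, d=4, jump=4, S_12=27

2


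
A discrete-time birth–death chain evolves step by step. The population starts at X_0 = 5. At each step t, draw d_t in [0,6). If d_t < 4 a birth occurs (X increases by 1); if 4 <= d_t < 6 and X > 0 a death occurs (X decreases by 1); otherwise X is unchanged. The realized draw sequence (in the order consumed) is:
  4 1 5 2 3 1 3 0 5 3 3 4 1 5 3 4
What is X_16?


9

t=0: X=5, d=4 → death, X_1=4
t=1: X=4, d=1 → birth, X_2=5
t=2: X=5, d=5 → death, X_3=4
t=3: X=4, d=2 → birth, X_4=5
t=4: X=5, d=3 → birth, X_5=6
t=5: X=6, d=1 → birth, X_6=7
t=6: X=7, d=3 → birth, X_7=8
t=7: X=8, d=0 → birth, X_8=9
t=8: X=9, d=5 → death, X_9=8
t=9: X=8, d=3 → birth, X_10=9
t=10: X=9, d=3 → birth, X_11=10
t=11: X=10, d=4 → death, X_12=9
t=12: X=9, d=1 → birth, X_13=10
t=13: X=10, d=5 → death, X_14=9
t=14: X=9, d=3 → birth, X_15=10
t=15: X=10, d=4 → death, X_16=9


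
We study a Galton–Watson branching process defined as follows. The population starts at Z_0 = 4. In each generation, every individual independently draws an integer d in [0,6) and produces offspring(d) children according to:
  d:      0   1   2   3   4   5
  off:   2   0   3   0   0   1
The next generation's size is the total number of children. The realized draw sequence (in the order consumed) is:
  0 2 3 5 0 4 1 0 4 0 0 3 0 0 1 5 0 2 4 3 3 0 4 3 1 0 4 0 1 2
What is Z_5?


7

gen 0: Z_0=4, draws=[0, 2, 3, 5], offspring=[2, 3, 0, 1], Z_1=6
gen 1: Z_1=6, draws=[0, 4, 1, 0, 4, 0], offspring=[2, 0, 0, 2, 0, 2], Z_2=6
gen 2: Z_2=6, draws=[0, 3, 0, 0, 1, 5], offspring=[2, 0, 2, 2, 0, 1], Z_3=7
gen 3: Z_3=7, draws=[0, 2, 4, 3, 3, 0, 4], offspring=[2, 3, 0, 0, 0, 2, 0], Z_4=7
gen 4: Z_4=7, draws=[3, 1, 0, 4, 0, 1, 2], offspring=[0, 0, 2, 0, 2, 0, 3], Z_5=7


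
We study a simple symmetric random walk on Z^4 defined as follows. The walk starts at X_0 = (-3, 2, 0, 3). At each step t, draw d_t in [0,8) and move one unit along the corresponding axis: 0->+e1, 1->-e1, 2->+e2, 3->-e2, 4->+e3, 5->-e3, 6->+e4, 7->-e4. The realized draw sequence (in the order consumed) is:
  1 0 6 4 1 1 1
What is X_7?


(-6, 2, 1, 4)

t=0: X=(-3, 2, 0, 3), d=1 → -e1, X_1=(-4, 2, 0, 3)
t=1: X=(-4, 2, 0, 3), d=0 → +e1, X_2=(-3, 2, 0, 3)
t=2: X=(-3, 2, 0, 3), d=6 → +e4, X_3=(-3, 2, 0, 4)
t=3: X=(-3, 2, 0, 4), d=4 → +e3, X_4=(-3, 2, 1, 4)
t=4: X=(-3, 2, 1, 4), d=1 → -e1, X_5=(-4, 2, 1, 4)
t=5: X=(-4, 2, 1, 4), d=1 → -e1, X_6=(-5, 2, 1, 4)
t=6: X=(-5, 2, 1, 4), d=1 → -e1, X_7=(-6, 2, 1, 4)


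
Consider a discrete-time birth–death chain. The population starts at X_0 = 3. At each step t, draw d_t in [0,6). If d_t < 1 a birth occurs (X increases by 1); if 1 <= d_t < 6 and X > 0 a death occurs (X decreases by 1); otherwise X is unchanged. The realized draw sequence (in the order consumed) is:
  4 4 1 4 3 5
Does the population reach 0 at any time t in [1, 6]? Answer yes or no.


yes

t=0: X=3, d=4 → death, X_1=2
t=1: X=2, d=4 → death, X_2=1
t=2: X=1, d=1 → death, X_3=0
t=3: X=0, d=4 → hold, X_4=0
t=4: X=0, d=3 → hold, X_5=0
t=5: X=0, d=5 → hold, X_6=0


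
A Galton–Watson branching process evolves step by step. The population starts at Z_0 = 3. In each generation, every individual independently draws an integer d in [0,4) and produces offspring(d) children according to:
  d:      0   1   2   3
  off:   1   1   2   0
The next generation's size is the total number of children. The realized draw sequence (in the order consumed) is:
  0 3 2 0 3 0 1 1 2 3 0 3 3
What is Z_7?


gen 0: Z_0=3, draws=[0, 3, 2], offspring=[1, 0, 2], Z_1=3
gen 1: Z_1=3, draws=[0, 3, 0], offspring=[1, 0, 1], Z_2=2
gen 2: Z_2=2, draws=[1, 1], offspring=[1, 1], Z_3=2
gen 3: Z_3=2, draws=[2, 3], offspring=[2, 0], Z_4=2
gen 4: Z_4=2, draws=[0, 3], offspring=[1, 0], Z_5=1
gen 5: Z_5=1, draws=[3], offspring=[0], Z_6=0
gen 6: Z_6=0, draws=[], offspring=[], Z_7=0

0


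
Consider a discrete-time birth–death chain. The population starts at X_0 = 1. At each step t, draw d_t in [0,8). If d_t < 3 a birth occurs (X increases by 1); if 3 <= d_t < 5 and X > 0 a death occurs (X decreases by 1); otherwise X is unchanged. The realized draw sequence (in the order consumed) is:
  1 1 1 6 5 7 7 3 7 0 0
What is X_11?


5

t=0: X=1, d=1 → birth, X_1=2
t=1: X=2, d=1 → birth, X_2=3
t=2: X=3, d=1 → birth, X_3=4
t=3: X=4, d=6 → hold, X_4=4
t=4: X=4, d=5 → hold, X_5=4
t=5: X=4, d=7 → hold, X_6=4
t=6: X=4, d=7 → hold, X_7=4
t=7: X=4, d=3 → death, X_8=3
t=8: X=3, d=7 → hold, X_9=3
t=9: X=3, d=0 → birth, X_10=4
t=10: X=4, d=0 → birth, X_11=5


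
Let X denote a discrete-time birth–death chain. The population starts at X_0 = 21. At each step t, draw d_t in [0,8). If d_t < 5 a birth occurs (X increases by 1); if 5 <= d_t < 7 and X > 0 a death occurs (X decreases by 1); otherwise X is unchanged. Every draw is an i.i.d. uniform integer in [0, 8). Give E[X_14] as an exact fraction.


X can drop by at most 1 per step and X_0 = 21 > T = 14, so X_t >= 21 − t >= 7 > 0 for every t <= 14: the floor at 0 (the 'and X > 0' condition) never binds. Hence X_14 = X_0 + Σ_{t<14} Y_t with i.i.d. increments Y_t = y(d_t) ∈ {+1, −1, 0}.
Outcome values over d=0..7: [1, 1, 1, 1, 1, -1, -1, 0]
Σy = 3, Σy² = 7, M = 8
μ = 3/8 = 3/8,  σ² = 7/8 − (3/8)² = 47/64
E[X_14] = 21 + 14·(3/8) = 105/4

105/4


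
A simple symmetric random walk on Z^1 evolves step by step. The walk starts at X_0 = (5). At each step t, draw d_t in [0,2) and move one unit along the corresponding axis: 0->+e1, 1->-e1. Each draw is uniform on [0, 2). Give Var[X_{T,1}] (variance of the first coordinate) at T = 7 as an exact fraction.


Outcome values over d=0..1: [1, -1]
Σy = 0, Σy² = 2, M = 2
μ = 0/2 = 0,  σ² = 2/2 − (0)² = 1
Independent increments: Var[X_7] = 7·σ² = 7·(1) = 7

7


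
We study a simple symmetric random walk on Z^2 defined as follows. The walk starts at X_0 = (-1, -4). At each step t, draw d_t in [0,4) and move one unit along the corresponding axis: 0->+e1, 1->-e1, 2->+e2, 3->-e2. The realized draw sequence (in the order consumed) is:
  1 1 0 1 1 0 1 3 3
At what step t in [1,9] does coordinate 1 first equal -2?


t=0: X=(-1, -4), d=1 → -e1, X_1=(-2, -4)
t=1: X=(-2, -4), d=1 → -e1, X_2=(-3, -4)
t=2: X=(-3, -4), d=0 → +e1, X_3=(-2, -4)
t=3: X=(-2, -4), d=1 → -e1, X_4=(-3, -4)
t=4: X=(-3, -4), d=1 → -e1, X_5=(-4, -4)
t=5: X=(-4, -4), d=0 → +e1, X_6=(-3, -4)
t=6: X=(-3, -4), d=1 → -e1, X_7=(-4, -4)
t=7: X=(-4, -4), d=3 → -e2, X_8=(-4, -5)
t=8: X=(-4, -5), d=3 → -e2, X_9=(-4, -6)

1


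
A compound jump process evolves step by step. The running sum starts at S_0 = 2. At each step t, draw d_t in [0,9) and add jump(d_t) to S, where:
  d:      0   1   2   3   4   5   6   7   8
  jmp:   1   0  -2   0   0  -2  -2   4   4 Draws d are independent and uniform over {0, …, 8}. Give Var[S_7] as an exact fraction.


Outcome values over d=0..8: [1, 0, -2, 0, 0, -2, -2, 4, 4]
Σy = 3, Σy² = 45, M = 9
μ = 3/9 = 1/3,  σ² = 45/9 − (1/3)² = 44/9
Independent increments: Var[S_7] = 7·σ² = 7·(44/9) = 308/9

308/9


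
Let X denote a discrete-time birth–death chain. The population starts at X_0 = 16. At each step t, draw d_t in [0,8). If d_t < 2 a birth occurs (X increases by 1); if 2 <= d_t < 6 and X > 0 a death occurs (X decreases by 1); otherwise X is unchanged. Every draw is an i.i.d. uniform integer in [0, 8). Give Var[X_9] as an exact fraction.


X can drop by at most 1 per step and X_0 = 16 > T = 9, so X_t >= 16 − t >= 7 > 0 for every t <= 9: the floor at 0 (the 'and X > 0' condition) never binds. Hence X_9 = X_0 + Σ_{t<9} Y_t with i.i.d. increments Y_t = y(d_t) ∈ {+1, −1, 0}.
Outcome values over d=0..7: [1, 1, -1, -1, -1, -1, 0, 0]
Σy = -2, Σy² = 6, M = 8
μ = -2/8 = -1/4,  σ² = 6/8 − (-1/4)² = 11/16
Independent increments: Var[X_9] = 9·σ² = 9·(11/16) = 99/16

99/16


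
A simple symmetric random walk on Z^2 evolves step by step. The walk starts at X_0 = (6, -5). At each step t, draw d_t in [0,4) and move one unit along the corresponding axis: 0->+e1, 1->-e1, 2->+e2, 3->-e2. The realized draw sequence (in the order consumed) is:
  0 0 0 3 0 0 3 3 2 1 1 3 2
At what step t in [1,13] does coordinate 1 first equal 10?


t=0: X=(6, -5), d=0 → +e1, X_1=(7, -5)
t=1: X=(7, -5), d=0 → +e1, X_2=(8, -5)
t=2: X=(8, -5), d=0 → +e1, X_3=(9, -5)
t=3: X=(9, -5), d=3 → -e2, X_4=(9, -6)
t=4: X=(9, -6), d=0 → +e1, X_5=(10, -6)
t=5: X=(10, -6), d=0 → +e1, X_6=(11, -6)
t=6: X=(11, -6), d=3 → -e2, X_7=(11, -7)
t=7: X=(11, -7), d=3 → -e2, X_8=(11, -8)
t=8: X=(11, -8), d=2 → +e2, X_9=(11, -7)
t=9: X=(11, -7), d=1 → -e1, X_10=(10, -7)
t=10: X=(10, -7), d=1 → -e1, X_11=(9, -7)
t=11: X=(9, -7), d=3 → -e2, X_12=(9, -8)
t=12: X=(9, -8), d=2 → +e2, X_13=(9, -7)

5


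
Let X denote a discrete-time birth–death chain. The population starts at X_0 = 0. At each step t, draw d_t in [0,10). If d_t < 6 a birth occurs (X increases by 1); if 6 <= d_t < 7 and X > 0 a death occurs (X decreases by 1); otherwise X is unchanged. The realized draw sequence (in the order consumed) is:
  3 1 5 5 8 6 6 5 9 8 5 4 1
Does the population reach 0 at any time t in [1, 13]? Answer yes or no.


no

t=0: X=0, d=3 → birth, X_1=1
t=1: X=1, d=1 → birth, X_2=2
t=2: X=2, d=5 → birth, X_3=3
t=3: X=3, d=5 → birth, X_4=4
t=4: X=4, d=8 → hold, X_5=4
t=5: X=4, d=6 → death, X_6=3
t=6: X=3, d=6 → death, X_7=2
t=7: X=2, d=5 → birth, X_8=3
t=8: X=3, d=9 → hold, X_9=3
t=9: X=3, d=8 → hold, X_10=3
t=10: X=3, d=5 → birth, X_11=4
t=11: X=4, d=4 → birth, X_12=5
t=12: X=5, d=1 → birth, X_13=6


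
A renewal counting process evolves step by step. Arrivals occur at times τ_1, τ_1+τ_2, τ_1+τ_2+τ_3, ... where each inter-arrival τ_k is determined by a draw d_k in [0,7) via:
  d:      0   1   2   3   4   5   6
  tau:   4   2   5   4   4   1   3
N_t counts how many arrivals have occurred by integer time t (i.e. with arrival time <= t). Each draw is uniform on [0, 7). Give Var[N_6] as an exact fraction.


Inter-arrival values over d=0..6: [4, 2, 5, 4, 4, 1, 3]
Each d has probability 1/7, so the pmf of τ is: f(1) = 1/7, f(2) = 1/7, f(3) = 1/7, f(4) = 3/7, f(5) = 1/7
Let p_n(j) = P(N_n = j), with p_0 = [1]. Condition on τ_1: p_n(0) = P(τ > n), and for j >= 1, p_n(j) = Σ_{k<=n} f(k)·p_{n−k}(j−1)
p_1 = [6/7, 1/7]  (j = 0..1)
p_2 = [5/7, 13/49, 1/49]  (j = 0..2)
p_3 = [4/7, 18/49, 20/343, 1/343]  (j = 0..3)
p_4 = [1/7, 36/49, 38/343, 27/2401, 1/2401]  (j = 0..4)
p_5 = [0, 5/7, 88/343, 65/2401, 34/16807, 1/16807]  (j = 0..5)
p_6 = [0, 26/49, 135/343, 167/2401, 99/16807, 41/117649, 1/117649]  (j = 0..6)
E[N_6] = Σ j·p_6(j) = 182568/117649;  E[N_6²] = Σ j²·p_6(j) = 333442/117649
Var[N_6] = 333442/117649 − (182568/117649)² = 5898043234/13841287201

5898043234/13841287201


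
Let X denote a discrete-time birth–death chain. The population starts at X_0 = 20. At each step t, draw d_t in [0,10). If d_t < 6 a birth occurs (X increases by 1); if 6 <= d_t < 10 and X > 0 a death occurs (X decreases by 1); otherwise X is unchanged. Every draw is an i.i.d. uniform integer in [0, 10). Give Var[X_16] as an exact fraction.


X can drop by at most 1 per step and X_0 = 20 > T = 16, so X_t >= 20 − t >= 4 > 0 for every t <= 16: the floor at 0 (the 'and X > 0' condition) never binds. Hence X_16 = X_0 + Σ_{t<16} Y_t with i.i.d. increments Y_t = y(d_t) ∈ {+1, −1, 0}.
Outcome values over d=0..9: [1, 1, 1, 1, 1, 1, -1, -1, -1, -1]
Σy = 2, Σy² = 10, M = 10
μ = 2/10 = 1/5,  σ² = 10/10 − (1/5)² = 24/25
Independent increments: Var[X_16] = 16·σ² = 16·(24/25) = 384/25

384/25


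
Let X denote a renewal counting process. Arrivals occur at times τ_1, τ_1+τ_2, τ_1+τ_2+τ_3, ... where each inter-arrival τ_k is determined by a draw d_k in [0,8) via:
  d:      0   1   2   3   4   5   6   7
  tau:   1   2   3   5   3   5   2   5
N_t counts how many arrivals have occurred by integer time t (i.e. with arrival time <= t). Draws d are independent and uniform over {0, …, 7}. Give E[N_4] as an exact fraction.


Inter-arrival values over d=0..7: [1, 2, 3, 5, 3, 5, 2, 5]
Each d has probability 1/8, so the pmf of τ is: f(1) = 1/8, f(2) = 1/4, f(3) = 1/4, f(5) = 3/8
Renewal equation for m(n) = E[N_n]: condition on τ_1 = k (if k <= n, one arrival plus a fresh copy on the remaining n−k steps): m(n) = F(n) + Σ_{k<=n} f(k)·m(n−k), where F(n) = P(τ <= n) and m(0) = 0
m(1) = F(1) = 1/8
m(2) = F(2) + f(1)·m(1) = 3/8 + 1/8·1/8 = 25/64
m(3) = F(3) + f(1)·m(2) + f(2)·m(1) = 5/8 + 1/8·25/64 + 1/4·1/8 = 361/512
m(4) = F(4) + f(1)·m(3) + f(2)·m(2) + f(3)·m(1) = 5/8 + 1/8·361/512 + 1/4·25/64 + 1/4·1/8 = 3449/4096
E[N_4] = m(4) = 3449/4096

3449/4096


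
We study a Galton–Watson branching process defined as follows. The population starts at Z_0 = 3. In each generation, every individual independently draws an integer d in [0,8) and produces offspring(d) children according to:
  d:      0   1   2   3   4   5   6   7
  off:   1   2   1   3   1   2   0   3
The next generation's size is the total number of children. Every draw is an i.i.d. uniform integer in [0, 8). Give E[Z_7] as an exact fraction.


188245551/2097152

Outcome values over d=0..7: [1, 2, 1, 3, 1, 2, 0, 3]
Σy = 13, Σy² = 29, M = 8
μ = 13/8 = 13/8,  σ² = 29/8 − (13/8)² = 63/64
E[Z_0] = 3
E[Z_1] = 13/8·E[Z_0] = 39/8
E[Z_2] = 13/8·E[Z_1] = 507/64
E[Z_3] = 13/8·E[Z_2] = 6591/512
E[Z_4] = 13/8·E[Z_3] = 85683/4096
E[Z_5] = 13/8·E[Z_4] = 1113879/32768
E[Z_6] = 13/8·E[Z_5] = 14480427/262144
E[Z_7] = 13/8·E[Z_6] = 188245551/2097152


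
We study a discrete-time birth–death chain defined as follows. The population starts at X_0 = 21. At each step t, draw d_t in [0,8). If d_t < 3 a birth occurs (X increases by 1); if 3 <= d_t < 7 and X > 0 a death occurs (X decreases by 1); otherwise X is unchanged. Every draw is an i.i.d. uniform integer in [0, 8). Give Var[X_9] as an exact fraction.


X can drop by at most 1 per step and X_0 = 21 > T = 9, so X_t >= 21 − t >= 12 > 0 for every t <= 9: the floor at 0 (the 'and X > 0' condition) never binds. Hence X_9 = X_0 + Σ_{t<9} Y_t with i.i.d. increments Y_t = y(d_t) ∈ {+1, −1, 0}.
Outcome values over d=0..7: [1, 1, 1, -1, -1, -1, -1, 0]
Σy = -1, Σy² = 7, M = 8
μ = -1/8 = -1/8,  σ² = 7/8 − (-1/8)² = 55/64
Independent increments: Var[X_9] = 9·σ² = 9·(55/64) = 495/64

495/64


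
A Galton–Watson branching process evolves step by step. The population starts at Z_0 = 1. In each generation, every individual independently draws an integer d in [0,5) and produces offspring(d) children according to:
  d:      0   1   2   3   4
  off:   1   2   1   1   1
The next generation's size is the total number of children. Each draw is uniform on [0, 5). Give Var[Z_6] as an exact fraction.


965188224/244140625

Outcome values over d=0..4: [1, 2, 1, 1, 1]
Σy = 6, Σy² = 8, M = 5
μ = 6/5 = 6/5,  σ² = 8/5 − (6/5)² = 4/25
V_0 = 0, E_0 = 1
V_1 = 4/25·E_0 + (6/5)²·V_0 = 4/25;  E_1 = 6/5
V_2 = 4/25·E_1 + (6/5)²·V_1 = 264/625;  E_2 = 36/25
V_3 = 4/25·E_2 + (6/5)²·V_2 = 13104/15625;  E_3 = 216/125
V_4 = 4/25·E_3 + (6/5)²·V_3 = 579744/390625;  E_4 = 1296/625
V_5 = 4/25·E_4 + (6/5)²·V_4 = 24110784/9765625;  E_5 = 7776/3125
V_6 = 4/25·E_5 + (6/5)²·V_5 = 965188224/244140625;  E_6 = 46656/15625


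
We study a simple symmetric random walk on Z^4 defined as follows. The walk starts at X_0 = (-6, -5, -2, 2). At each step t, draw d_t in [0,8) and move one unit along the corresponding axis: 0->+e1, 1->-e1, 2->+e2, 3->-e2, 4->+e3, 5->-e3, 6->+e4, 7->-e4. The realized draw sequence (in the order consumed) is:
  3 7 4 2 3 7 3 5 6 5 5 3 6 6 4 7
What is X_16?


(-6, -8, -3, 2)

t=0: X=(-6, -5, -2, 2), d=3 → -e2, X_1=(-6, -6, -2, 2)
t=1: X=(-6, -6, -2, 2), d=7 → -e4, X_2=(-6, -6, -2, 1)
t=2: X=(-6, -6, -2, 1), d=4 → +e3, X_3=(-6, -6, -1, 1)
t=3: X=(-6, -6, -1, 1), d=2 → +e2, X_4=(-6, -5, -1, 1)
t=4: X=(-6, -5, -1, 1), d=3 → -e2, X_5=(-6, -6, -1, 1)
t=5: X=(-6, -6, -1, 1), d=7 → -e4, X_6=(-6, -6, -1, 0)
t=6: X=(-6, -6, -1, 0), d=3 → -e2, X_7=(-6, -7, -1, 0)
t=7: X=(-6, -7, -1, 0), d=5 → -e3, X_8=(-6, -7, -2, 0)
t=8: X=(-6, -7, -2, 0), d=6 → +e4, X_9=(-6, -7, -2, 1)
t=9: X=(-6, -7, -2, 1), d=5 → -e3, X_10=(-6, -7, -3, 1)
t=10: X=(-6, -7, -3, 1), d=5 → -e3, X_11=(-6, -7, -4, 1)
t=11: X=(-6, -7, -4, 1), d=3 → -e2, X_12=(-6, -8, -4, 1)
t=12: X=(-6, -8, -4, 1), d=6 → +e4, X_13=(-6, -8, -4, 2)
t=13: X=(-6, -8, -4, 2), d=6 → +e4, X_14=(-6, -8, -4, 3)
t=14: X=(-6, -8, -4, 3), d=4 → +e3, X_15=(-6, -8, -3, 3)
t=15: X=(-6, -8, -3, 3), d=7 → -e4, X_16=(-6, -8, -3, 2)


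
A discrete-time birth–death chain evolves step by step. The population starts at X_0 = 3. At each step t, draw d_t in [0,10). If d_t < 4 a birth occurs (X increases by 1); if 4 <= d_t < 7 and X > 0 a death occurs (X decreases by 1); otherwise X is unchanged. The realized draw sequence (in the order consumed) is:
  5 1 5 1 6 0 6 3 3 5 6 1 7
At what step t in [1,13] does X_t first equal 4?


t=0: X=3, d=5 → death, X_1=2
t=1: X=2, d=1 → birth, X_2=3
t=2: X=3, d=5 → death, X_3=2
t=3: X=2, d=1 → birth, X_4=3
t=4: X=3, d=6 → death, X_5=2
t=5: X=2, d=0 → birth, X_6=3
t=6: X=3, d=6 → death, X_7=2
t=7: X=2, d=3 → birth, X_8=3
t=8: X=3, d=3 → birth, X_9=4
t=9: X=4, d=5 → death, X_10=3
t=10: X=3, d=6 → death, X_11=2
t=11: X=2, d=1 → birth, X_12=3
t=12: X=3, d=7 → hold, X_13=3

9


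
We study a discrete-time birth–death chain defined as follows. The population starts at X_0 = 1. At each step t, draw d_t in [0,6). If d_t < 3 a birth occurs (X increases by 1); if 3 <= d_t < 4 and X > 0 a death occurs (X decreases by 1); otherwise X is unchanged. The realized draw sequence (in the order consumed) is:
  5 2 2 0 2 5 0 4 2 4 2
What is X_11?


t=0: X=1, d=5 → hold, X_1=1
t=1: X=1, d=2 → birth, X_2=2
t=2: X=2, d=2 → birth, X_3=3
t=3: X=3, d=0 → birth, X_4=4
t=4: X=4, d=2 → birth, X_5=5
t=5: X=5, d=5 → hold, X_6=5
t=6: X=5, d=0 → birth, X_7=6
t=7: X=6, d=4 → hold, X_8=6
t=8: X=6, d=2 → birth, X_9=7
t=9: X=7, d=4 → hold, X_10=7
t=10: X=7, d=2 → birth, X_11=8

8


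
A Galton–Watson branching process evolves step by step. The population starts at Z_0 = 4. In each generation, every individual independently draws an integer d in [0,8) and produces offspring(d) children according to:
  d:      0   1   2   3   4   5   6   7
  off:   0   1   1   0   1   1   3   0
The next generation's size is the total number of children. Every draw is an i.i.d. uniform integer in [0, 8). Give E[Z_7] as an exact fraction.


Outcome values over d=0..7: [0, 1, 1, 0, 1, 1, 3, 0]
Σy = 7, Σy² = 13, M = 8
μ = 7/8 = 7/8,  σ² = 13/8 − (7/8)² = 55/64
E[Z_0] = 4
E[Z_1] = 7/8·E[Z_0] = 7/2
E[Z_2] = 7/8·E[Z_1] = 49/16
E[Z_3] = 7/8·E[Z_2] = 343/128
E[Z_4] = 7/8·E[Z_3] = 2401/1024
E[Z_5] = 7/8·E[Z_4] = 16807/8192
E[Z_6] = 7/8·E[Z_5] = 117649/65536
E[Z_7] = 7/8·E[Z_6] = 823543/524288

823543/524288


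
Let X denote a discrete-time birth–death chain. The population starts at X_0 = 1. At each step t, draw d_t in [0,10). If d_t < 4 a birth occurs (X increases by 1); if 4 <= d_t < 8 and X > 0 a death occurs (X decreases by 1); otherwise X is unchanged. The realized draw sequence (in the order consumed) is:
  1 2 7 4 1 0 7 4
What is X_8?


t=0: X=1, d=1 → birth, X_1=2
t=1: X=2, d=2 → birth, X_2=3
t=2: X=3, d=7 → death, X_3=2
t=3: X=2, d=4 → death, X_4=1
t=4: X=1, d=1 → birth, X_5=2
t=5: X=2, d=0 → birth, X_6=3
t=6: X=3, d=7 → death, X_7=2
t=7: X=2, d=4 → death, X_8=1

1


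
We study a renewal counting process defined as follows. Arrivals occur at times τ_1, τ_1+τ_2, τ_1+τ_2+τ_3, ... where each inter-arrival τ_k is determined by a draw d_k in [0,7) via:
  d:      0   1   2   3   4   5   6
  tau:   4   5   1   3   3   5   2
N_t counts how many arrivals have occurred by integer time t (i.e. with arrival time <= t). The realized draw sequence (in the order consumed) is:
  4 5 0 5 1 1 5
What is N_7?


draw d_1=4: τ_1=3, arrival time A_1=3
draw d_2=5: τ_2=5, arrival time A_2=8
draw d_3=0: τ_3=4, arrival time A_3=12
draw d_4=5: τ_4=5, arrival time A_4=17
draw d_5=1: τ_5=5, arrival time A_5=22
draw d_6=1: τ_6=5, arrival time A_6=27
draw d_7=5: τ_7=5, arrival time A_7=32
N_t over t=0..7: 0:0 1:0 2:0 3:1 4:1 5:1 6:1 7:1

1


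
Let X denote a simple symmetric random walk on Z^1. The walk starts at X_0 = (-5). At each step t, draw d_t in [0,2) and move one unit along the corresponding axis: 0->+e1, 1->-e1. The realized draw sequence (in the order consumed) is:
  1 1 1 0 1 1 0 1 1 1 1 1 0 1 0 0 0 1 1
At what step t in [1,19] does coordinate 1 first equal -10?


9

t=0: X=(-5), d=1 → -e1, X_1=(-6)
t=1: X=(-6), d=1 → -e1, X_2=(-7)
t=2: X=(-7), d=1 → -e1, X_3=(-8)
t=3: X=(-8), d=0 → +e1, X_4=(-7)
t=4: X=(-7), d=1 → -e1, X_5=(-8)
t=5: X=(-8), d=1 → -e1, X_6=(-9)
t=6: X=(-9), d=0 → +e1, X_7=(-8)
t=7: X=(-8), d=1 → -e1, X_8=(-9)
t=8: X=(-9), d=1 → -e1, X_9=(-10)
t=9: X=(-10), d=1 → -e1, X_10=(-11)
t=10: X=(-11), d=1 → -e1, X_11=(-12)
t=11: X=(-12), d=1 → -e1, X_12=(-13)
t=12: X=(-13), d=0 → +e1, X_13=(-12)
t=13: X=(-12), d=1 → -e1, X_14=(-13)
t=14: X=(-13), d=0 → +e1, X_15=(-12)
t=15: X=(-12), d=0 → +e1, X_16=(-11)
t=16: X=(-11), d=0 → +e1, X_17=(-10)
t=17: X=(-10), d=1 → -e1, X_18=(-11)
t=18: X=(-11), d=1 → -e1, X_19=(-12)


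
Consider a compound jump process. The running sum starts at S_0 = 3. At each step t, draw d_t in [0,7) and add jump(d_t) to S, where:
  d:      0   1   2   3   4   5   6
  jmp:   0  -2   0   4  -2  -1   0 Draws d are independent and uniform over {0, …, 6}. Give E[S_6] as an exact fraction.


15/7

Outcome values over d=0..6: [0, -2, 0, 4, -2, -1, 0]
Σy = -1, Σy² = 25, M = 7
μ = -1/7 = -1/7,  σ² = 25/7 − (-1/7)² = 174/49
E[S_6] = 3 + 6·(-1/7) = 15/7


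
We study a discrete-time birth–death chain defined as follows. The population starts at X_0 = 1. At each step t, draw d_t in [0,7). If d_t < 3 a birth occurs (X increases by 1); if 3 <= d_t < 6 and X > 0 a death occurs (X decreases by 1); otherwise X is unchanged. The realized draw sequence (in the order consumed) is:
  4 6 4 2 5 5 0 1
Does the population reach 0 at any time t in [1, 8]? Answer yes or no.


yes

t=0: X=1, d=4 → death, X_1=0
t=1: X=0, d=6 → hold, X_2=0
t=2: X=0, d=4 → hold, X_3=0
t=3: X=0, d=2 → birth, X_4=1
t=4: X=1, d=5 → death, X_5=0
t=5: X=0, d=5 → hold, X_6=0
t=6: X=0, d=0 → birth, X_7=1
t=7: X=1, d=1 → birth, X_8=2


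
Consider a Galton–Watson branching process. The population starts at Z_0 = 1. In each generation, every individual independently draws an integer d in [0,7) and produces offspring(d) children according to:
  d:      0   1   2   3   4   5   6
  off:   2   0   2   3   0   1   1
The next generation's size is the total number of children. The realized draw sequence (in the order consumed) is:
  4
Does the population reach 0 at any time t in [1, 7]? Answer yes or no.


gen 0: Z_0=1, draws=[4], offspring=[0], Z_1=0
gen 1: Z_1=0, draws=[], offspring=[], Z_2=0
gen 2: Z_2=0, draws=[], offspring=[], Z_3=0
gen 3: Z_3=0, draws=[], offspring=[], Z_4=0
gen 4: Z_4=0, draws=[], offspring=[], Z_5=0
gen 5: Z_5=0, draws=[], offspring=[], Z_6=0
gen 6: Z_6=0, draws=[], offspring=[], Z_7=0

yes
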